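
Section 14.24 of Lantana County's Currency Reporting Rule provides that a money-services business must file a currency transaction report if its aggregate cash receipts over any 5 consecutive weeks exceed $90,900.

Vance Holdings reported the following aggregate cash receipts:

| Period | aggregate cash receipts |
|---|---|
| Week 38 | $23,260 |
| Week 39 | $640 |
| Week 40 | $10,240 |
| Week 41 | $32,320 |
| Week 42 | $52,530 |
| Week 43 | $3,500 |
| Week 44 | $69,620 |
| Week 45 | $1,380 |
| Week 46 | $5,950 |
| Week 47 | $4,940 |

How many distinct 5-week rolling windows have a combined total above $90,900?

5

Week 38–Week 42: $23,260 + $640 + $10,240 + $32,320 + $52,530 = $118,990 (over)
Week 39–Week 43: $640 + $10,240 + $32,320 + $52,530 + $3,500 = $99,230 (over)
Week 40–Week 44: $10,240 + $32,320 + $52,530 + $3,500 + $69,620 = $168,210 (over)
Week 41–Week 45: $32,320 + $52,530 + $3,500 + $69,620 + $1,380 = $159,350 (over)
Week 42–Week 46: $52,530 + $3,500 + $69,620 + $1,380 + $5,950 = $132,980 (over)
Week 43–Week 47: $3,500 + $69,620 + $1,380 + $5,950 + $4,940 = $85,390 (under)
5 windows exceed the threshold.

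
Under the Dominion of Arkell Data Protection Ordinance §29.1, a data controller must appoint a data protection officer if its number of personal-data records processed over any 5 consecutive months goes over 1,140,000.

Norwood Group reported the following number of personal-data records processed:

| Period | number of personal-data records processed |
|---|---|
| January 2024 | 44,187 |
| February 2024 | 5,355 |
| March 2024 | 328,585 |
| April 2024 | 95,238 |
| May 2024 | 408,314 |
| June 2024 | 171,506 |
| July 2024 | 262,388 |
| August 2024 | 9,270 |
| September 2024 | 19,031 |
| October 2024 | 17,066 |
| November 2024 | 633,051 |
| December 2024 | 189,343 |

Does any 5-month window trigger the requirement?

Yes

January 2024–May 2024: 44,187 + 5,355 + 328,585 + 95,238 + 408,314 = 881,679 (under)
February 2024–June 2024: 5,355 + 328,585 + 95,238 + 408,314 + 171,506 = 1,008,998 (under)
March 2024–July 2024: 328,585 + 95,238 + 408,314 + 171,506 + 262,388 = 1,266,031 (over)
April 2024–August 2024: 95,238 + 408,314 + 171,506 + 262,388 + 9,270 = 946,716 (under)
May 2024–September 2024: 408,314 + 171,506 + 262,388 + 9,270 + 19,031 = 870,509 (under)
June 2024–October 2024: 171,506 + 262,388 + 9,270 + 19,031 + 17,066 = 479,261 (under)
July 2024–November 2024: 262,388 + 9,270 + 19,031 + 17,066 + 633,051 = 940,806 (under)
August 2024–December 2024: 9,270 + 19,031 + 17,066 + 633,051 + 189,343 = 867,761 (under)
At least one window exceeds 1,140,000.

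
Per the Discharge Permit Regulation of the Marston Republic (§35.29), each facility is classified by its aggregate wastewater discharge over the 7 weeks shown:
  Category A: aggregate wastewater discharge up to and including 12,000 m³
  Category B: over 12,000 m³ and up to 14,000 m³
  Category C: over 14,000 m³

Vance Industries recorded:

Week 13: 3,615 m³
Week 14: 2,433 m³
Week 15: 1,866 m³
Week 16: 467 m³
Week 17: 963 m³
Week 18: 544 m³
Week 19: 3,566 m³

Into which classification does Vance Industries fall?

Category B

Aggregate wastewater discharge: 3,615 m³ + 2,433 m³ + 1,866 m³ + 467 m³ + 963 m³ + 544 m³ + 3,566 m³ = 13,454 m³.
12,000 m³ < 13,454 m³ ≤ 14,000 m³, so Category B applies.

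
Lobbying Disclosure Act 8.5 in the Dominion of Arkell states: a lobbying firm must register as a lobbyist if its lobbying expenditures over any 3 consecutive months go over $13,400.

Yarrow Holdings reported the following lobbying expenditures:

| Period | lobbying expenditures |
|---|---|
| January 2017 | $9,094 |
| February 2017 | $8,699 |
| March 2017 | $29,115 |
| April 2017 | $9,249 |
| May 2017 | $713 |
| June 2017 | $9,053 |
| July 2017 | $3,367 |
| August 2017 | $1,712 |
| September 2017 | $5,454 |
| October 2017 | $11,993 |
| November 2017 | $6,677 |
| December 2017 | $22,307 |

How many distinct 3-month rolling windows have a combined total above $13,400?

8

January 2017–March 2017: $9,094 + $8,699 + $29,115 = $46,908 (over)
February 2017–April 2017: $8,699 + $29,115 + $9,249 = $47,063 (over)
March 2017–May 2017: $29,115 + $9,249 + $713 = $39,077 (over)
April 2017–June 2017: $9,249 + $713 + $9,053 = $19,015 (over)
May 2017–July 2017: $713 + $9,053 + $3,367 = $13,133 (under)
June 2017–August 2017: $9,053 + $3,367 + $1,712 = $14,132 (over)
July 2017–September 2017: $3,367 + $1,712 + $5,454 = $10,533 (under)
August 2017–October 2017: $1,712 + $5,454 + $11,993 = $19,159 (over)
September 2017–November 2017: $5,454 + $11,993 + $6,677 = $24,124 (over)
October 2017–December 2017: $11,993 + $6,677 + $22,307 = $40,977 (over)
8 windows exceed the threshold.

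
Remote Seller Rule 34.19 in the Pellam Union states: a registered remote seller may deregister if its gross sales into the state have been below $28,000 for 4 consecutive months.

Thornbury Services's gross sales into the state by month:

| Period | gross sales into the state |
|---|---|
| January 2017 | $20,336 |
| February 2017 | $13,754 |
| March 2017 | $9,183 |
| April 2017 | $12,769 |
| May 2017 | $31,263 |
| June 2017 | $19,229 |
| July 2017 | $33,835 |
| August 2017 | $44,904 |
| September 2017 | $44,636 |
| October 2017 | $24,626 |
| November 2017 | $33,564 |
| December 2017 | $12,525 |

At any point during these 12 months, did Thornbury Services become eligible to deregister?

Yes

Months below $28,000: January 2017, February 2017, March 2017, April 2017, June 2017, October 2017, December 2017.
Longest run of consecutive months below the threshold: 4.
4 ≥ 4, so Thornbury Services became eligible.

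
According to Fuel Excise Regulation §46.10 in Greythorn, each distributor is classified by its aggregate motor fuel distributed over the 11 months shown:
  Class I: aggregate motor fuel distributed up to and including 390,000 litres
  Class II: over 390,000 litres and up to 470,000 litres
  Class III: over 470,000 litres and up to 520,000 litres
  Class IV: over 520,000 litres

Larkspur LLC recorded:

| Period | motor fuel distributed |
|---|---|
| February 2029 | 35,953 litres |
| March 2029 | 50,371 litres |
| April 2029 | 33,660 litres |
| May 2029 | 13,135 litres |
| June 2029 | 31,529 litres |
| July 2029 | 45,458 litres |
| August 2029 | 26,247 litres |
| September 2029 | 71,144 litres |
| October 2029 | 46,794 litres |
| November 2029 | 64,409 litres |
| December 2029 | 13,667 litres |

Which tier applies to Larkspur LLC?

Class II

Aggregate motor fuel distributed: 35,953 litres + 50,371 litres + 33,660 litres + 13,135 litres + 31,529 litres + 45,458 litres + 26,247 litres + 71,144 litres + 46,794 litres + 64,409 litres + 13,667 litres = 432,367 litres.
390,000 litres < 432,367 litres ≤ 470,000 litres, so Class II applies.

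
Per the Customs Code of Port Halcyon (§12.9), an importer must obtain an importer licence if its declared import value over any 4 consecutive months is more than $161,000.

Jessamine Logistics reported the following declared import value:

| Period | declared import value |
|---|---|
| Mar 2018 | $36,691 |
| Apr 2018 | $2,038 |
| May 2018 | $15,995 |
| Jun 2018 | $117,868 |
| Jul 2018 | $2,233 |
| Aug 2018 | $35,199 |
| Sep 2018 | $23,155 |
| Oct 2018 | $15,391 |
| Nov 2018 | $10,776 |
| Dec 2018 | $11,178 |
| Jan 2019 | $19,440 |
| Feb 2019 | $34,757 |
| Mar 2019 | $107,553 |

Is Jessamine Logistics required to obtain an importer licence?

Yes

Mar 2018–Jun 2018: $36,691 + $2,038 + $15,995 + $117,868 = $172,592 (over)
Apr 2018–Jul 2018: $2,038 + $15,995 + $117,868 + $2,233 = $138,134 (under)
May 2018–Aug 2018: $15,995 + $117,868 + $2,233 + $35,199 = $171,295 (over)
Jun 2018–Sep 2018: $117,868 + $2,233 + $35,199 + $23,155 = $178,455 (over)
Jul 2018–Oct 2018: $2,233 + $35,199 + $23,155 + $15,391 = $75,978 (under)
Aug 2018–Nov 2018: $35,199 + $23,155 + $15,391 + $10,776 = $84,521 (under)
Sep 2018–Dec 2018: $23,155 + $15,391 + $10,776 + $11,178 = $60,500 (under)
Oct 2018–Jan 2019: $15,391 + $10,776 + $11,178 + $19,440 = $56,785 (under)
Nov 2018–Feb 2019: $10,776 + $11,178 + $19,440 + $34,757 = $76,151 (under)
Dec 2018–Mar 2019: $11,178 + $19,440 + $34,757 + $107,553 = $172,928 (over)
At least one window exceeds $161,000.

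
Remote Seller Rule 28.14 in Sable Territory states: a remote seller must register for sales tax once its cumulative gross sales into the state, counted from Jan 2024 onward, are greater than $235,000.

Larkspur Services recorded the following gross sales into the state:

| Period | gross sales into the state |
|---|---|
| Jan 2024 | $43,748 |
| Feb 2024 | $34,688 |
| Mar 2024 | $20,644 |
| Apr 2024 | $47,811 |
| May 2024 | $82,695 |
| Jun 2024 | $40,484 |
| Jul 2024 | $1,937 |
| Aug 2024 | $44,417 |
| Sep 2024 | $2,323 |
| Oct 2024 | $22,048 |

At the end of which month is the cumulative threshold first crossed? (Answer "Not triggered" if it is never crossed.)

Through Jan 2024: $43,748
Through Feb 2024: $78,436
Through Mar 2024: $99,080
Through Apr 2024: $146,891
Through May 2024: $229,586
Through Jun 2024: $270,070 ← exceeds threshold

Jun 2024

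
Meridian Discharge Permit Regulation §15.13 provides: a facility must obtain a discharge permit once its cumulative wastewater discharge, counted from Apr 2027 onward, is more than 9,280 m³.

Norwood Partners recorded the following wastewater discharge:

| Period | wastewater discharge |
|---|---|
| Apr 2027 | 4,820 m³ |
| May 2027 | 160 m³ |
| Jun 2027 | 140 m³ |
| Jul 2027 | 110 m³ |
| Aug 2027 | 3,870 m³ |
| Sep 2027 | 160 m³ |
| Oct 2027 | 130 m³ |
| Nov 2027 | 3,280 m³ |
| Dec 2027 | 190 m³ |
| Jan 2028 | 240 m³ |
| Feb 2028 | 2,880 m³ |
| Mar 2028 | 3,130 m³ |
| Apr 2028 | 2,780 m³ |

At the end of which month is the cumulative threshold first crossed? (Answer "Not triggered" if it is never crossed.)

Oct 2027

Through Apr 2027: 4,820 m³
Through May 2027: 4,980 m³
Through Jun 2027: 5,120 m³
Through Jul 2027: 5,230 m³
Through Aug 2027: 9,100 m³
Through Sep 2027: 9,260 m³
Through Oct 2027: 9,390 m³ ← exceeds threshold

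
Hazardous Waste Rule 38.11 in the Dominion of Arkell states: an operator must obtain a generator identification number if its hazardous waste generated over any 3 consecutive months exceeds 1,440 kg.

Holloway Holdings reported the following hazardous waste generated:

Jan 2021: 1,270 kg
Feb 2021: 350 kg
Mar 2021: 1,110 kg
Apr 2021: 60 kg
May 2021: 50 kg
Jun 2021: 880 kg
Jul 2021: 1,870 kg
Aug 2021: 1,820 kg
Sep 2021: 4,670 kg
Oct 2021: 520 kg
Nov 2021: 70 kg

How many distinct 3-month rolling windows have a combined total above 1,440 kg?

Jan 2021–Mar 2021: 1,270 kg + 350 kg + 1,110 kg = 2,730 kg (over)
Feb 2021–Apr 2021: 350 kg + 1,110 kg + 60 kg = 1,520 kg (over)
Mar 2021–May 2021: 1,110 kg + 60 kg + 50 kg = 1,220 kg (under)
Apr 2021–Jun 2021: 60 kg + 50 kg + 880 kg = 990 kg (under)
May 2021–Jul 2021: 50 kg + 880 kg + 1,870 kg = 2,800 kg (over)
Jun 2021–Aug 2021: 880 kg + 1,870 kg + 1,820 kg = 4,570 kg (over)
Jul 2021–Sep 2021: 1,870 kg + 1,820 kg + 4,670 kg = 8,360 kg (over)
Aug 2021–Oct 2021: 1,820 kg + 4,670 kg + 520 kg = 7,010 kg (over)
Sep 2021–Nov 2021: 4,670 kg + 520 kg + 70 kg = 5,260 kg (over)
7 windows exceed the threshold.

7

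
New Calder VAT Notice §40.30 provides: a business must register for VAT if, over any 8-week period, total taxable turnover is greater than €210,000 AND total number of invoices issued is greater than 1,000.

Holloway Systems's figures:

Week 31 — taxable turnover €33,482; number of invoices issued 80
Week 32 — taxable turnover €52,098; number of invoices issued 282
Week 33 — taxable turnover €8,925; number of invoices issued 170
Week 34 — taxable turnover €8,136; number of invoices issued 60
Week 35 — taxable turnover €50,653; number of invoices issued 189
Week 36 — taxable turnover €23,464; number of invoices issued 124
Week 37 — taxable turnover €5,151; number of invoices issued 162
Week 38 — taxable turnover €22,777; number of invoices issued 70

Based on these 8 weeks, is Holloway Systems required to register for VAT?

No

Total taxable turnover: €33,482 + €52,098 + €8,925 + €8,136 + €50,653 + €23,464 + €5,151 + €22,777 = €204,686 (≤ €210,000).
Total number of invoices issued: 80 + 282 + 170 + 60 + 189 + 124 + 162 + 70 = 1,137 (> 1,000).
The test is 'and': the rule requires both, and at least one is not exceeded.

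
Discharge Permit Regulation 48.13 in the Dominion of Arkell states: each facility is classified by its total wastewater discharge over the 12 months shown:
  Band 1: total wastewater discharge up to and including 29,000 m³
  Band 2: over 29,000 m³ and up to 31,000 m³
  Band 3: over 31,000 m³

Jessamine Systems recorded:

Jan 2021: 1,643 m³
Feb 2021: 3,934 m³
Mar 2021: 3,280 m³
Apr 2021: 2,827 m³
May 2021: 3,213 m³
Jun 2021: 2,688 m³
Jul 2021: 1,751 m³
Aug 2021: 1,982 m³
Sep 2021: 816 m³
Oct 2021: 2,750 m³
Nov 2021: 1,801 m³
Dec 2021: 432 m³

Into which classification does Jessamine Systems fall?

Total wastewater discharge: 1,643 m³ + 3,934 m³ + 3,280 m³ + 2,827 m³ + 3,213 m³ + 2,688 m³ + 1,751 m³ + 1,982 m³ + 816 m³ + 2,750 m³ + 1,801 m³ + 432 m³ = 27,117 m³.
27,117 m³ ≤ 29,000 m³, so Band 1 applies.

Band 1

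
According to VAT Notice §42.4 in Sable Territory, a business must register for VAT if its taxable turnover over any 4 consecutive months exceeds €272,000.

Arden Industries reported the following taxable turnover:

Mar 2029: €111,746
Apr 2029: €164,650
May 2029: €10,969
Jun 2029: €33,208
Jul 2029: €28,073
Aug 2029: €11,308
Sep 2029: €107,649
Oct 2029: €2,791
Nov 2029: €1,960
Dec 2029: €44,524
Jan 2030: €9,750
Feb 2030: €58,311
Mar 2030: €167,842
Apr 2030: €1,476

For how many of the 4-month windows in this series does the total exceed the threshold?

Mar 2029–Jun 2029: €111,746 + €164,650 + €10,969 + €33,208 = €320,573 (over)
Apr 2029–Jul 2029: €164,650 + €10,969 + €33,208 + €28,073 = €236,900 (under)
May 2029–Aug 2029: €10,969 + €33,208 + €28,073 + €11,308 = €83,558 (under)
Jun 2029–Sep 2029: €33,208 + €28,073 + €11,308 + €107,649 = €180,238 (under)
Jul 2029–Oct 2029: €28,073 + €11,308 + €107,649 + €2,791 = €149,821 (under)
Aug 2029–Nov 2029: €11,308 + €107,649 + €2,791 + €1,960 = €123,708 (under)
Sep 2029–Dec 2029: €107,649 + €2,791 + €1,960 + €44,524 = €156,924 (under)
Oct 2029–Jan 2030: €2,791 + €1,960 + €44,524 + €9,750 = €59,025 (under)
Nov 2029–Feb 2030: €1,960 + €44,524 + €9,750 + €58,311 = €114,545 (under)
Dec 2029–Mar 2030: €44,524 + €9,750 + €58,311 + €167,842 = €280,427 (over)
Jan 2030–Apr 2030: €9,750 + €58,311 + €167,842 + €1,476 = €237,379 (under)
2 windows exceed the threshold.

2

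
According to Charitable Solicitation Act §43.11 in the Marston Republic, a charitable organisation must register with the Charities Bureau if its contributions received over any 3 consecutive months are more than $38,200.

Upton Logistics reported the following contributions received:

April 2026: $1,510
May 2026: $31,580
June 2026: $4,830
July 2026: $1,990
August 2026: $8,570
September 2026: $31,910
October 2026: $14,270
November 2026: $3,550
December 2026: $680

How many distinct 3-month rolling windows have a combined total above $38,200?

April 2026–June 2026: $1,510 + $31,580 + $4,830 = $37,920 (under)
May 2026–July 2026: $31,580 + $4,830 + $1,990 = $38,400 (over)
June 2026–August 2026: $4,830 + $1,990 + $8,570 = $15,390 (under)
July 2026–September 2026: $1,990 + $8,570 + $31,910 = $42,470 (over)
August 2026–October 2026: $8,570 + $31,910 + $14,270 = $54,750 (over)
September 2026–November 2026: $31,910 + $14,270 + $3,550 = $49,730 (over)
October 2026–December 2026: $14,270 + $3,550 + $680 = $18,500 (under)
4 windows exceed the threshold.

4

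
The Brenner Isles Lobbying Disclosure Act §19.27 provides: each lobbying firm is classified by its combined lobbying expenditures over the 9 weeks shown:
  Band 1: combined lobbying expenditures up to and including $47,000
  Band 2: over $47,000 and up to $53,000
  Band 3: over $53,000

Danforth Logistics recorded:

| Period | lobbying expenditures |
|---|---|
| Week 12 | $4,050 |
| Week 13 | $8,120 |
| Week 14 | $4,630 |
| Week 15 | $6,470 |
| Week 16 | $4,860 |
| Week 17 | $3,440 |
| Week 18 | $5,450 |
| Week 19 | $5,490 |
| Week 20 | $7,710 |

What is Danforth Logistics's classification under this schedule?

Band 2

Combined lobbying expenditures: $4,050 + $8,120 + $4,630 + $6,470 + $4,860 + $3,440 + $5,450 + $5,490 + $7,710 = $50,220.
$47,000 < $50,220 ≤ $53,000, so Band 2 applies.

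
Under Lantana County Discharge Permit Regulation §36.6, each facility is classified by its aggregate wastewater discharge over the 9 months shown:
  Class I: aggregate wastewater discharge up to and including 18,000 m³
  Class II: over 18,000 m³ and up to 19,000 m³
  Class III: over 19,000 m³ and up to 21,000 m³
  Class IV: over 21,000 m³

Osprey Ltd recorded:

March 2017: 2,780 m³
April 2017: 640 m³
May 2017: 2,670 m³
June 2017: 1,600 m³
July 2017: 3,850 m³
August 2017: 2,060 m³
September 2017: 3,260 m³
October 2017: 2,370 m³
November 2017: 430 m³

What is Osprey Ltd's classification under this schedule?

Aggregate wastewater discharge: 2,780 m³ + 640 m³ + 2,670 m³ + 1,600 m³ + 3,850 m³ + 2,060 m³ + 3,260 m³ + 2,370 m³ + 430 m³ = 19,660 m³.
19,000 m³ < 19,660 m³ ≤ 21,000 m³, so Class III applies.

Class III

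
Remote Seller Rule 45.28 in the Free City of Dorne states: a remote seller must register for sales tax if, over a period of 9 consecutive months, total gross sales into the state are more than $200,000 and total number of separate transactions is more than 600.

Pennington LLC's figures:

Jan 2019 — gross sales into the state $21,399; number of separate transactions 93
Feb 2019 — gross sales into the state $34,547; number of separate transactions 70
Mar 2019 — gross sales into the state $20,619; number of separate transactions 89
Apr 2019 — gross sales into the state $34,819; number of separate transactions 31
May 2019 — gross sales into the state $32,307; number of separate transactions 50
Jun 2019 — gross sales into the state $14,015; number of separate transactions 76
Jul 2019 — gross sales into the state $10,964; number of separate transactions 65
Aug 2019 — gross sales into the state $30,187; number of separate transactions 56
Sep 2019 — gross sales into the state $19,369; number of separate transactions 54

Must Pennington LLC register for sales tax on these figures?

Total gross sales into the state: $21,399 + $34,547 + $20,619 + $34,819 + $32,307 + $14,015 + $10,964 + $30,187 + $19,369 = $218,226 (> $200,000).
Total number of separate transactions: 93 + 70 + 89 + 31 + 50 + 76 + 65 + 56 + 54 = 584 (≤ 600).
The test is 'and': the rule requires both, and at least one is not exceeded.

No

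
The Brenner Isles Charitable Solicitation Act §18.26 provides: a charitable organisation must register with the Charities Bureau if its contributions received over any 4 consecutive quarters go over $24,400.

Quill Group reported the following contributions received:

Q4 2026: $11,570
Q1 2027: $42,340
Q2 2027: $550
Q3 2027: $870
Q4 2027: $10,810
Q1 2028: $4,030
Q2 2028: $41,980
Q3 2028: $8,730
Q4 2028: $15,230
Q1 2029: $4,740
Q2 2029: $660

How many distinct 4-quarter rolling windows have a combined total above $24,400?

Q4 2026–Q3 2027: $11,570 + $42,340 + $550 + $870 = $55,330 (over)
Q1 2027–Q4 2027: $42,340 + $550 + $870 + $10,810 = $54,570 (over)
Q2 2027–Q1 2028: $550 + $870 + $10,810 + $4,030 = $16,260 (under)
Q3 2027–Q2 2028: $870 + $10,810 + $4,030 + $41,980 = $57,690 (over)
Q4 2027–Q3 2028: $10,810 + $4,030 + $41,980 + $8,730 = $65,550 (over)
Q1 2028–Q4 2028: $4,030 + $41,980 + $8,730 + $15,230 = $69,970 (over)
Q2 2028–Q1 2029: $41,980 + $8,730 + $15,230 + $4,740 = $70,680 (over)
Q3 2028–Q2 2029: $8,730 + $15,230 + $4,740 + $660 = $29,360 (over)
7 windows exceed the threshold.

7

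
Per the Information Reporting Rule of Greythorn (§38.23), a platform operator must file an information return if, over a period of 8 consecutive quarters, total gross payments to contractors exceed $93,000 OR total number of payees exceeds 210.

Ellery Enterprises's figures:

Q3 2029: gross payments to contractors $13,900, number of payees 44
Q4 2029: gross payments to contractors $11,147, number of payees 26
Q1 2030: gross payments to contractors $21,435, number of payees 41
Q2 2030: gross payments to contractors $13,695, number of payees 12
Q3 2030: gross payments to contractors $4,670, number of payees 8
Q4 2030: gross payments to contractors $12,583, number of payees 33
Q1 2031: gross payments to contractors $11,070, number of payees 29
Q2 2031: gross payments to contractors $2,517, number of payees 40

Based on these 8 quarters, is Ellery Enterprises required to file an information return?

Yes

Total gross payments to contractors: $13,900 + $11,147 + $21,435 + $13,695 + $4,670 + $12,583 + $11,070 + $2,517 = $91,017 (≤ $93,000).
Total number of payees: 44 + 26 + 41 + 12 + 8 + 33 + 29 + 40 = 233 (> 210).
The test is 'or': at least one threshold is exceeded.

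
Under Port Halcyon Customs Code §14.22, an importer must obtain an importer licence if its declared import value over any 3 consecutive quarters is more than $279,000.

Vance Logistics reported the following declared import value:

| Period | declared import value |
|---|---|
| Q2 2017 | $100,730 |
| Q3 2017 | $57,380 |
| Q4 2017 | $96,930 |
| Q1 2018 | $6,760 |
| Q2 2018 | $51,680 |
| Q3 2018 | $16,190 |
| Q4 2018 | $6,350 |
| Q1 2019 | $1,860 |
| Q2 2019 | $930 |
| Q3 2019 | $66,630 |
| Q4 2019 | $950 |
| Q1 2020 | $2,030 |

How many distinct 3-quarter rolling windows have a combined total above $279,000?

Q2 2017–Q4 2017: $100,730 + $57,380 + $96,930 = $255,040 (under)
Q3 2017–Q1 2018: $57,380 + $96,930 + $6,760 = $161,070 (under)
Q4 2017–Q2 2018: $96,930 + $6,760 + $51,680 = $155,370 (under)
Q1 2018–Q3 2018: $6,760 + $51,680 + $16,190 = $74,630 (under)
Q2 2018–Q4 2018: $51,680 + $16,190 + $6,350 = $74,220 (under)
Q3 2018–Q1 2019: $16,190 + $6,350 + $1,860 = $24,400 (under)
Q4 2018–Q2 2019: $6,350 + $1,860 + $930 = $9,140 (under)
Q1 2019–Q3 2019: $1,860 + $930 + $66,630 = $69,420 (under)
Q2 2019–Q4 2019: $930 + $66,630 + $950 = $68,510 (under)
Q3 2019–Q1 2020: $66,630 + $950 + $2,030 = $69,610 (under)
0 windows exceed the threshold.

0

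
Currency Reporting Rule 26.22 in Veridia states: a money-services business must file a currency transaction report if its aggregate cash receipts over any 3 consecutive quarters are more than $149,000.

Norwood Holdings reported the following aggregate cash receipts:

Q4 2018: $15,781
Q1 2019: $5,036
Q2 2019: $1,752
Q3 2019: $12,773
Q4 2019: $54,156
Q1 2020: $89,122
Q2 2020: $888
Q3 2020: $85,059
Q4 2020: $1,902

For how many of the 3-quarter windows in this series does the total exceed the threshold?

2

Q4 2018–Q2 2019: $15,781 + $5,036 + $1,752 = $22,569 (under)
Q1 2019–Q3 2019: $5,036 + $1,752 + $12,773 = $19,561 (under)
Q2 2019–Q4 2019: $1,752 + $12,773 + $54,156 = $68,681 (under)
Q3 2019–Q1 2020: $12,773 + $54,156 + $89,122 = $156,051 (over)
Q4 2019–Q2 2020: $54,156 + $89,122 + $888 = $144,166 (under)
Q1 2020–Q3 2020: $89,122 + $888 + $85,059 = $175,069 (over)
Q2 2020–Q4 2020: $888 + $85,059 + $1,902 = $87,849 (under)
2 windows exceed the threshold.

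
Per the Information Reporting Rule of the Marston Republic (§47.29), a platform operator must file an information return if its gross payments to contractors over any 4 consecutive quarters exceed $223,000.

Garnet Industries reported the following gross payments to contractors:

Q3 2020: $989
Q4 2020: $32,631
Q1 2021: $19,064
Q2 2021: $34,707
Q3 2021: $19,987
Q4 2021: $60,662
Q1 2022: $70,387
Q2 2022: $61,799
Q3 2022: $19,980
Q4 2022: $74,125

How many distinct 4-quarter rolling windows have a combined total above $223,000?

1

Q3 2020–Q2 2021: $989 + $32,631 + $19,064 + $34,707 = $87,391 (under)
Q4 2020–Q3 2021: $32,631 + $19,064 + $34,707 + $19,987 = $106,389 (under)
Q1 2021–Q4 2021: $19,064 + $34,707 + $19,987 + $60,662 = $134,420 (under)
Q2 2021–Q1 2022: $34,707 + $19,987 + $60,662 + $70,387 = $185,743 (under)
Q3 2021–Q2 2022: $19,987 + $60,662 + $70,387 + $61,799 = $212,835 (under)
Q4 2021–Q3 2022: $60,662 + $70,387 + $61,799 + $19,980 = $212,828 (under)
Q1 2022–Q4 2022: $70,387 + $61,799 + $19,980 + $74,125 = $226,291 (over)
1 window exceeds the threshold.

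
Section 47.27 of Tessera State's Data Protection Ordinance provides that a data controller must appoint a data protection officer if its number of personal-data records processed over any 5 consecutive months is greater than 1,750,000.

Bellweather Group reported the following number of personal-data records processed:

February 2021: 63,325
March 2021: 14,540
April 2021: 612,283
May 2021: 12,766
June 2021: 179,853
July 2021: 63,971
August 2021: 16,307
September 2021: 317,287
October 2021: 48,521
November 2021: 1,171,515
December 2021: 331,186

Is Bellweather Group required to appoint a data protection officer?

Yes

February 2021–June 2021: 63,325 + 14,540 + 612,283 + 12,766 + 179,853 = 882,767 (under)
March 2021–July 2021: 14,540 + 612,283 + 12,766 + 179,853 + 63,971 = 883,413 (under)
April 2021–August 2021: 612,283 + 12,766 + 179,853 + 63,971 + 16,307 = 885,180 (under)
May 2021–September 2021: 12,766 + 179,853 + 63,971 + 16,307 + 317,287 = 590,184 (under)
June 2021–October 2021: 179,853 + 63,971 + 16,307 + 317,287 + 48,521 = 625,939 (under)
July 2021–November 2021: 63,971 + 16,307 + 317,287 + 48,521 + 1,171,515 = 1,617,601 (under)
August 2021–December 2021: 16,307 + 317,287 + 48,521 + 1,171,515 + 331,186 = 1,884,816 (over)
At least one window exceeds 1,750,000.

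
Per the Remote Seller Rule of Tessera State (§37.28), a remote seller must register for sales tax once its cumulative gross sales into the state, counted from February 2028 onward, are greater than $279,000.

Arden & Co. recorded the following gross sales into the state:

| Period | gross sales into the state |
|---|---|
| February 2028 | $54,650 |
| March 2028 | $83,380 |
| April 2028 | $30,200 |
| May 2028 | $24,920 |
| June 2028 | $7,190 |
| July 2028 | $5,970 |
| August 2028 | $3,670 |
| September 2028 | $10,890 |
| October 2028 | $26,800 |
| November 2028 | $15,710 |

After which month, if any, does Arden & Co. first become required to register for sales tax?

Not triggered

Through February 2028: $54,650
Through March 2028: $138,030
Through April 2028: $168,230
Through May 2028: $193,150
Through June 2028: $200,340
Through July 2028: $206,310
Through August 2028: $209,980
Through September 2028: $220,870
Through October 2028: $247,670
Through November 2028: $263,380
Final cumulative total $263,380 ≤ $279,000; the threshold is never exceeded.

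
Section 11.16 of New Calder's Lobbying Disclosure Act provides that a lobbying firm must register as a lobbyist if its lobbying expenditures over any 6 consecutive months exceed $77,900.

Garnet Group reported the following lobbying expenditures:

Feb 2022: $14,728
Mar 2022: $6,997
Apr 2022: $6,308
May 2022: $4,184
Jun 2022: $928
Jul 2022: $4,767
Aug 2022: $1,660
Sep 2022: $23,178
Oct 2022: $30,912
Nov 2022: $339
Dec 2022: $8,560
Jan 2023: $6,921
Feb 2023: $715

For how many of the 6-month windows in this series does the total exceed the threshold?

Feb 2022–Jul 2022: $14,728 + $6,997 + $6,308 + $4,184 + $928 + $4,767 = $37,912 (under)
Mar 2022–Aug 2022: $6,997 + $6,308 + $4,184 + $928 + $4,767 + $1,660 = $24,844 (under)
Apr 2022–Sep 2022: $6,308 + $4,184 + $928 + $4,767 + $1,660 + $23,178 = $41,025 (under)
May 2022–Oct 2022: $4,184 + $928 + $4,767 + $1,660 + $23,178 + $30,912 = $65,629 (under)
Jun 2022–Nov 2022: $928 + $4,767 + $1,660 + $23,178 + $30,912 + $339 = $61,784 (under)
Jul 2022–Dec 2022: $4,767 + $1,660 + $23,178 + $30,912 + $339 + $8,560 = $69,416 (under)
Aug 2022–Jan 2023: $1,660 + $23,178 + $30,912 + $339 + $8,560 + $6,921 = $71,570 (under)
Sep 2022–Feb 2023: $23,178 + $30,912 + $339 + $8,560 + $6,921 + $715 = $70,625 (under)
0 windows exceed the threshold.

0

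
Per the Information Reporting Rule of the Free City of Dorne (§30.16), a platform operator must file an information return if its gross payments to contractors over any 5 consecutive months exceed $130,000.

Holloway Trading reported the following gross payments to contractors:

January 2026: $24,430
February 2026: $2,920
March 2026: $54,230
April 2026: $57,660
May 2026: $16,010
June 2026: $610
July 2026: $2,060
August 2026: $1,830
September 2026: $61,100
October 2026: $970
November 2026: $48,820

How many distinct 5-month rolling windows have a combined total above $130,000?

3

January 2026–May 2026: $24,430 + $2,920 + $54,230 + $57,660 + $16,010 = $155,250 (over)
February 2026–June 2026: $2,920 + $54,230 + $57,660 + $16,010 + $610 = $131,430 (over)
March 2026–July 2026: $54,230 + $57,660 + $16,010 + $610 + $2,060 = $130,570 (over)
April 2026–August 2026: $57,660 + $16,010 + $610 + $2,060 + $1,830 = $78,170 (under)
May 2026–September 2026: $16,010 + $610 + $2,060 + $1,830 + $61,100 = $81,610 (under)
June 2026–October 2026: $610 + $2,060 + $1,830 + $61,100 + $970 = $66,570 (under)
July 2026–November 2026: $2,060 + $1,830 + $61,100 + $970 + $48,820 = $114,780 (under)
3 windows exceed the threshold.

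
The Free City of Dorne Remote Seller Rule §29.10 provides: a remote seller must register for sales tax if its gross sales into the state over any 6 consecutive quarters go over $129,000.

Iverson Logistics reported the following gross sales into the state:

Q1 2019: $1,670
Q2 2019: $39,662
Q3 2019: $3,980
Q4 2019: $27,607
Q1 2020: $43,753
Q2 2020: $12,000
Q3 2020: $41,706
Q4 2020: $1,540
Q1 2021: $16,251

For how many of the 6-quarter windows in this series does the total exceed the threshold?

Q1 2019–Q2 2020: $1,670 + $39,662 + $3,980 + $27,607 + $43,753 + $12,000 = $128,672 (under)
Q2 2019–Q3 2020: $39,662 + $3,980 + $27,607 + $43,753 + $12,000 + $41,706 = $168,708 (over)
Q3 2019–Q4 2020: $3,980 + $27,607 + $43,753 + $12,000 + $41,706 + $1,540 = $130,586 (over)
Q4 2019–Q1 2021: $27,607 + $43,753 + $12,000 + $41,706 + $1,540 + $16,251 = $142,857 (over)
3 windows exceed the threshold.

3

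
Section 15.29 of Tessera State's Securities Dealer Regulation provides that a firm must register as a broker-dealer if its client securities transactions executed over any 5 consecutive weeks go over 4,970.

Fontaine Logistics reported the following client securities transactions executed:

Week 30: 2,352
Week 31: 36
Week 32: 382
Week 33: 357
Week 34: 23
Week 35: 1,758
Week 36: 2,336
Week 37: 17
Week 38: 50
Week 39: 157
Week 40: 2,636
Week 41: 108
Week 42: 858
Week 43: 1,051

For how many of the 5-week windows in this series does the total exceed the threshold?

1

Week 30–Week 34: 2,352 + 36 + 382 + 357 + 23 = 3,150 (under)
Week 31–Week 35: 36 + 382 + 357 + 23 + 1,758 = 2,556 (under)
Week 32–Week 36: 382 + 357 + 23 + 1,758 + 2,336 = 4,856 (under)
Week 33–Week 37: 357 + 23 + 1,758 + 2,336 + 17 = 4,491 (under)
Week 34–Week 38: 23 + 1,758 + 2,336 + 17 + 50 = 4,184 (under)
Week 35–Week 39: 1,758 + 2,336 + 17 + 50 + 157 = 4,318 (under)
Week 36–Week 40: 2,336 + 17 + 50 + 157 + 2,636 = 5,196 (over)
Week 37–Week 41: 17 + 50 + 157 + 2,636 + 108 = 2,968 (under)
Week 38–Week 42: 50 + 157 + 2,636 + 108 + 858 = 3,809 (under)
Week 39–Week 43: 157 + 2,636 + 108 + 858 + 1,051 = 4,810 (under)
1 window exceeds the threshold.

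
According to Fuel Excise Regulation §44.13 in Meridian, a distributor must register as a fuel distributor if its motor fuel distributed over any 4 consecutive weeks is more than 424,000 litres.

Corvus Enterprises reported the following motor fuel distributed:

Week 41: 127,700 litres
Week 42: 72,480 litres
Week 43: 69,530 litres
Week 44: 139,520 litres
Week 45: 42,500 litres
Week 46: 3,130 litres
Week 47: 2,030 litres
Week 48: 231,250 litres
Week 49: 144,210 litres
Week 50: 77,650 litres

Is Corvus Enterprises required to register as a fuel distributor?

Week 41–Week 44: 127,700 litres + 72,480 litres + 69,530 litres + 139,520 litres = 409,230 litres (under)
Week 42–Week 45: 72,480 litres + 69,530 litres + 139,520 litres + 42,500 litres = 324,030 litres (under)
Week 43–Week 46: 69,530 litres + 139,520 litres + 42,500 litres + 3,130 litres = 254,680 litres (under)
Week 44–Week 47: 139,520 litres + 42,500 litres + 3,130 litres + 2,030 litres = 187,180 litres (under)
Week 45–Week 48: 42,500 litres + 3,130 litres + 2,030 litres + 231,250 litres = 278,910 litres (under)
Week 46–Week 49: 3,130 litres + 2,030 litres + 231,250 litres + 144,210 litres = 380,620 litres (under)
Week 47–Week 50: 2,030 litres + 231,250 litres + 144,210 litres + 77,650 litres = 455,140 litres (over)
At least one window exceeds 424,000 litres.

Yes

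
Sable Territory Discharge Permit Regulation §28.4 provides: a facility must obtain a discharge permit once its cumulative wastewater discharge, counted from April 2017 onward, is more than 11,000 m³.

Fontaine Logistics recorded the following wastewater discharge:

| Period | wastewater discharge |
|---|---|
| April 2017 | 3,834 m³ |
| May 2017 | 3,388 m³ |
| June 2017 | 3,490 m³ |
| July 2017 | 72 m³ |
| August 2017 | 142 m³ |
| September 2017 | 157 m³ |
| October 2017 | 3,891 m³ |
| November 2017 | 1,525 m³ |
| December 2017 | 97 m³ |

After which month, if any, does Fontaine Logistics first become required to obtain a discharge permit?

Through April 2017: 3,834 m³
Through May 2017: 7,222 m³
Through June 2017: 10,712 m³
Through July 2017: 10,784 m³
Through August 2017: 10,926 m³
Through September 2017: 11,083 m³ ← exceeds threshold

September 2017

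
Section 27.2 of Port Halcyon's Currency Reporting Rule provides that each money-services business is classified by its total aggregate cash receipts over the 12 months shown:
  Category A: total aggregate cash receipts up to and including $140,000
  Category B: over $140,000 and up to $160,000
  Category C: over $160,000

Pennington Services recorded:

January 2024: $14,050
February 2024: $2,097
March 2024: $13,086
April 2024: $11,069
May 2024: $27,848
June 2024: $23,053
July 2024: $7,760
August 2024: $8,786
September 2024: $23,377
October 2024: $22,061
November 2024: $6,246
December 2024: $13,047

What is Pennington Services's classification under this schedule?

Category C

Total aggregate cash receipts: $14,050 + $2,097 + $13,086 + $11,069 + $27,848 + $23,053 + $7,760 + $8,786 + $23,377 + $22,061 + $6,246 + $13,047 = $172,480.
$172,480 > $160,000, so Category C applies.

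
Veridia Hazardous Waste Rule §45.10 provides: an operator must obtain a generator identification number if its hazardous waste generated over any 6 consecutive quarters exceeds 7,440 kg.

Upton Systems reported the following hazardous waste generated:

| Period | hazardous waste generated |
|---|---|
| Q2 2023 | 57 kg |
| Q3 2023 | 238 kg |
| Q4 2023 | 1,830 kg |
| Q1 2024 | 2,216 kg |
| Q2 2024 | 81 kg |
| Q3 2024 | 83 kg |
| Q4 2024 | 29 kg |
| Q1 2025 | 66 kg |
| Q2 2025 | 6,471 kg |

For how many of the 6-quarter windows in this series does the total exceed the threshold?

Q2 2023–Q3 2024: 57 kg + 238 kg + 1,830 kg + 2,216 kg + 81 kg + 83 kg = 4,505 kg (under)
Q3 2023–Q4 2024: 238 kg + 1,830 kg + 2,216 kg + 81 kg + 83 kg + 29 kg = 4,477 kg (under)
Q4 2023–Q1 2025: 1,830 kg + 2,216 kg + 81 kg + 83 kg + 29 kg + 66 kg = 4,305 kg (under)
Q1 2024–Q2 2025: 2,216 kg + 81 kg + 83 kg + 29 kg + 66 kg + 6,471 kg = 8,946 kg (over)
1 window exceeds the threshold.

1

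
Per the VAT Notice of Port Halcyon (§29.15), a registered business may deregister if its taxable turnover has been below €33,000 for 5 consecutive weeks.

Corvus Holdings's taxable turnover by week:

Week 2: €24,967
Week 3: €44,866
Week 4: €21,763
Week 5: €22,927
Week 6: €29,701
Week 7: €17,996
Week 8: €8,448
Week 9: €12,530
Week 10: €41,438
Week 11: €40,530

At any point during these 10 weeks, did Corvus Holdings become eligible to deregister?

Yes

Weeks below €33,000: Week 2, Week 4, Week 5, Week 6, Week 7, Week 8, Week 9.
Longest run of consecutive weeks below the threshold: 6.
6 ≥ 5, so Corvus Holdings became eligible.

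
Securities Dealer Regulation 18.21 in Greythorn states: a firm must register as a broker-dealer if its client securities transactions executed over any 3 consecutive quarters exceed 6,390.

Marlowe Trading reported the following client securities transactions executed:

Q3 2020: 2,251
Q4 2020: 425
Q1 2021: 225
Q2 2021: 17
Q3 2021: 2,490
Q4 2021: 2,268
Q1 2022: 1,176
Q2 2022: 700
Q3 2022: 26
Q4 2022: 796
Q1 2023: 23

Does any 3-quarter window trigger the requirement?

Q3 2020–Q1 2021: 2,251 + 425 + 225 = 2,901 (under)
Q4 2020–Q2 2021: 425 + 225 + 17 = 667 (under)
Q1 2021–Q3 2021: 225 + 17 + 2,490 = 2,732 (under)
Q2 2021–Q4 2021: 17 + 2,490 + 2,268 = 4,775 (under)
Q3 2021–Q1 2022: 2,490 + 2,268 + 1,176 = 5,934 (under)
Q4 2021–Q2 2022: 2,268 + 1,176 + 700 = 4,144 (under)
Q1 2022–Q3 2022: 1,176 + 700 + 26 = 1,902 (under)
Q2 2022–Q4 2022: 700 + 26 + 796 = 1,522 (under)
Q3 2022–Q1 2023: 26 + 796 + 23 = 845 (under)
No window exceeds 6,390.

No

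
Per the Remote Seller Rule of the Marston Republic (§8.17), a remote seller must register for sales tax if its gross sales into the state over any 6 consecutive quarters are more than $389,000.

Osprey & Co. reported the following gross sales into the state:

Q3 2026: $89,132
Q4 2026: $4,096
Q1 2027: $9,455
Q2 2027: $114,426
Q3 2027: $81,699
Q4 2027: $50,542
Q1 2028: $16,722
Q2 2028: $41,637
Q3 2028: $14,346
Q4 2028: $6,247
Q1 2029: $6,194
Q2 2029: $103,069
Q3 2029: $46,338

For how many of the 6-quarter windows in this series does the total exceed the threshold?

Q3 2026–Q4 2027: $89,132 + $4,096 + $9,455 + $114,426 + $81,699 + $50,542 = $349,350 (under)
Q4 2026–Q1 2028: $4,096 + $9,455 + $114,426 + $81,699 + $50,542 + $16,722 = $276,940 (under)
Q1 2027–Q2 2028: $9,455 + $114,426 + $81,699 + $50,542 + $16,722 + $41,637 = $314,481 (under)
Q2 2027–Q3 2028: $114,426 + $81,699 + $50,542 + $16,722 + $41,637 + $14,346 = $319,372 (under)
Q3 2027–Q4 2028: $81,699 + $50,542 + $16,722 + $41,637 + $14,346 + $6,247 = $211,193 (under)
Q4 2027–Q1 2029: $50,542 + $16,722 + $41,637 + $14,346 + $6,247 + $6,194 = $135,688 (under)
Q1 2028–Q2 2029: $16,722 + $41,637 + $14,346 + $6,247 + $6,194 + $103,069 = $188,215 (under)
Q2 2028–Q3 2029: $41,637 + $14,346 + $6,247 + $6,194 + $103,069 + $46,338 = $217,831 (under)
0 windows exceed the threshold.

0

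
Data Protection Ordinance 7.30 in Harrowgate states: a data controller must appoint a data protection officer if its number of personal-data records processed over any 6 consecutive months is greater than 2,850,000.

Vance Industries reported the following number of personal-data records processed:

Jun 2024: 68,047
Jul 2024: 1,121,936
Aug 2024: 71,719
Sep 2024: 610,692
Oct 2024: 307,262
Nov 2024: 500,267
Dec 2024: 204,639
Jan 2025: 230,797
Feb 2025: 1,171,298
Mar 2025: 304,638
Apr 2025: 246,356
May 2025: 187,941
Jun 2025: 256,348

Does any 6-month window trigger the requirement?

Jun 2024–Nov 2024: 68,047 + 1,121,936 + 71,719 + 610,692 + 307,262 + 500,267 = 2,679,923 (under)
Jul 2024–Dec 2024: 1,121,936 + 71,719 + 610,692 + 307,262 + 500,267 + 204,639 = 2,816,515 (under)
Aug 2024–Jan 2025: 71,719 + 610,692 + 307,262 + 500,267 + 204,639 + 230,797 = 1,925,376 (under)
Sep 2024–Feb 2025: 610,692 + 307,262 + 500,267 + 204,639 + 230,797 + 1,171,298 = 3,024,955 (over)
Oct 2024–Mar 2025: 307,262 + 500,267 + 204,639 + 230,797 + 1,171,298 + 304,638 = 2,718,901 (under)
Nov 2024–Apr 2025: 500,267 + 204,639 + 230,797 + 1,171,298 + 304,638 + 246,356 = 2,657,995 (under)
Dec 2024–May 2025: 204,639 + 230,797 + 1,171,298 + 304,638 + 246,356 + 187,941 = 2,345,669 (under)
Jan 2025–Jun 2025: 230,797 + 1,171,298 + 304,638 + 246,356 + 187,941 + 256,348 = 2,397,378 (under)
At least one window exceeds 2,850,000.

Yes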